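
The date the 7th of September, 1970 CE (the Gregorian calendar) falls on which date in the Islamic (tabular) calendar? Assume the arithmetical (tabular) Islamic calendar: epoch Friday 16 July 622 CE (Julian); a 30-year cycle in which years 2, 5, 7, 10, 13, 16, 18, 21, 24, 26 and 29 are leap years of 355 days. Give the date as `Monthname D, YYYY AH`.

Julian Day Number of the source date = 2440837.
Converting JDN 2440837 to the tabular Islamic calendar gives 6 Rajab 1390 AH.

Rajab 6, 1390 AH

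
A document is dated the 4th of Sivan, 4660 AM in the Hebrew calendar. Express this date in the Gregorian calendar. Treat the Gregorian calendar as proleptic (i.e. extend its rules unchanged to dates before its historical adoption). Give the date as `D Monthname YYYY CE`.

10 May 900 CE

Both dates share Julian Day Number 2049908; in the Gregorian calendar that is 10 May 900 CE.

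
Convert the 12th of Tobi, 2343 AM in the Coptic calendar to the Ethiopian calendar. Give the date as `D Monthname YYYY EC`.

The source date corresponds to 25 January 2627 in the Gregorian calendar (JDN 2680576).
That day falls on 12 Tir 2619 EC in the Ethiopian calendar.

12 Tir 2619 EC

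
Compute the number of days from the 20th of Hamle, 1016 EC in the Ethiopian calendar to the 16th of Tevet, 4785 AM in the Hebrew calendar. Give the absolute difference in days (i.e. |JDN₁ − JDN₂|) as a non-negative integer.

160

First date → JDN 2095269; second date → JDN 2095429.
The interval is |2095269 − 2095429| = 160 days.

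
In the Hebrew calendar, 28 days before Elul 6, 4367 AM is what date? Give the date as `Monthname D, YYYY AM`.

JDN of Elul 6, 4367 AM = 1942980.
1942980 − 28 = 1942952.
JDN 1942952 in the Hebrew calendar is Av 8, 4367 AM.

Av 8, 4367 AM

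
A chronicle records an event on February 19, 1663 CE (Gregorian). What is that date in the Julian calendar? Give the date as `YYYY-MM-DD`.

At this point the Julian calendar is 10 days behind the Gregorian.
19 February 1663 Gregorian − 10 days → 9 February 1663 Julian.

1663-02-09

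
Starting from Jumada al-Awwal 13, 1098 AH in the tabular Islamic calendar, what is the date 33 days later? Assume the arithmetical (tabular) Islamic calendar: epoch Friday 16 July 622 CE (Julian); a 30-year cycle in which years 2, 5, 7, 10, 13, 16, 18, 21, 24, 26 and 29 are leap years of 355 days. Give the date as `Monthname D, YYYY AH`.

Jumada al-Thani 16, 1098 AH

JDN of Jumada al-Awwal 13, 1098 AH = 2337310.
2337310 + 33 = 2337343.
JDN 2337343 in the tabular Islamic calendar is Jumada al-Thani 16, 1098 AH.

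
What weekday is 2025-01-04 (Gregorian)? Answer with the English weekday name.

Saturday

JDN 2460680 mod 7 = 5, and JDN 0 was a Monday, so this is a Saturday.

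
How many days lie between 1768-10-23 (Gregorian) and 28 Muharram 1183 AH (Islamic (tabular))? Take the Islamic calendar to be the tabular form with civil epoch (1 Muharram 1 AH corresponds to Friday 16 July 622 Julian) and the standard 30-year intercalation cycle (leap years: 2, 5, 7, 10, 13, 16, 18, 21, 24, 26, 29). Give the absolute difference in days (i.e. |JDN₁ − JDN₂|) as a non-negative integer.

223

JDN of the first date = 2367105.
JDN of the second date = 2367328.
|2367328 − 2367105| = 223.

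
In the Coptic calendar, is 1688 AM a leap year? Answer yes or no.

no

1688 mod 4 = 0; in the Coptic calendar a year is leap when year mod 4 = 3, so it is a common year.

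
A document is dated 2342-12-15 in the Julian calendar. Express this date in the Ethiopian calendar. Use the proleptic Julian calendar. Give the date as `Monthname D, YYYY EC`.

Both dates share Julian Day Number 2576822; in the Ethiopian calendar that is 19 Tahsas 2335 EC.

Tahsas 19, 2335 EC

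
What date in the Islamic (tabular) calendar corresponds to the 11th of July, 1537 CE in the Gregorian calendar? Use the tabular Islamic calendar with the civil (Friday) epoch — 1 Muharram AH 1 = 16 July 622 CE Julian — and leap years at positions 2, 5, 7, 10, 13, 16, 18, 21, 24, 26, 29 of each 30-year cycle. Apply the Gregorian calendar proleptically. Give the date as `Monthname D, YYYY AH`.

Muharram 22, 944 AH

Julian Day Number of the source date = 2282629.
Converting JDN 2282629 to the tabular Islamic calendar gives 22 Muharram 944 AH.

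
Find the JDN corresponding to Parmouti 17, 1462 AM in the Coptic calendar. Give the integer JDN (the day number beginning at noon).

Equivalently 23 April 1746 (Gregorian).
JDN 2299161 is 15 October 1582 CE (Gregorian); the target day is +59725 days from there, so JDN = 2358886.

2358886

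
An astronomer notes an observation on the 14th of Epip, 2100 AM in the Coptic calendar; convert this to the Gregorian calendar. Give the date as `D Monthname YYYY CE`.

24 July 2384 CE

Both dates share Julian Day Number 2592003; in the Gregorian calendar that is 24 July 2384 CE.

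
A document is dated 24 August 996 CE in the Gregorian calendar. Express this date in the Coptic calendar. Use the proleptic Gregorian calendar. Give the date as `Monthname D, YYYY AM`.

Mesori 26, 712 AM

Julian Day Number of the source date = 2085078.
Converting JDN 2085078 to the Coptic calendar gives 26 Mesori 712 AM.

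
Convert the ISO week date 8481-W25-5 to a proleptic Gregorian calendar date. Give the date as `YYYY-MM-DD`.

8481-06-20

ISO week 1 of 8481 is the week containing the first Thursday of 8481.
Week 25, day 5 (Friday) lands on 8481-06-20.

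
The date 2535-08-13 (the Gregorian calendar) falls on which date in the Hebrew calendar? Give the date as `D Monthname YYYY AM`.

Both dates share Julian Day Number 2647174; in the Hebrew calendar that is 13 Av 6295 AM.

13 Av 6295 AM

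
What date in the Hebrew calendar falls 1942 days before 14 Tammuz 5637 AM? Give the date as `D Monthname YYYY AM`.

Counting 1942 days back from JDN 2406796 reaches JDN 2404854, which is 21 Adar I 5632 AM.

21 Adar I 5632 AM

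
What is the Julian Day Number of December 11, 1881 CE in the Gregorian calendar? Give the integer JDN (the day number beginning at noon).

2408426

JDN 2299161 is 15 October 1582 CE (Gregorian); the target day is +109265 days from there, so JDN = 2408426.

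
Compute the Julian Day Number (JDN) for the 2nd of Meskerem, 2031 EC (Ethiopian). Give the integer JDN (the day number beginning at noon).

Equivalently 12 September 2038 (Gregorian).
JDN 2451545 is 1 January 2000 CE (Gregorian); the target day is +14134 days from there, so JDN = 2465679.

2465679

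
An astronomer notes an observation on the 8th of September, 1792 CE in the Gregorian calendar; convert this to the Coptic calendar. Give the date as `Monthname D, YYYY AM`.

Pi Kogi Enavot 5, 1508 AM

Julian Day Number of the source date = 2375826.
Converting JDN 2375826 to the Coptic calendar gives 5 Pi Kogi Enavot 1508 AM.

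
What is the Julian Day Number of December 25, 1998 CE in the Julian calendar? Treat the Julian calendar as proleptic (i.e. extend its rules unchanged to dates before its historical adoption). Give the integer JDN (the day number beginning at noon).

2451186

Equivalently 7 January 1999 (Gregorian).
JDN 2400001 is 17 November 1858 CE (Gregorian), MJD 0; the target day is +51185 days from there, so JDN = 2451186.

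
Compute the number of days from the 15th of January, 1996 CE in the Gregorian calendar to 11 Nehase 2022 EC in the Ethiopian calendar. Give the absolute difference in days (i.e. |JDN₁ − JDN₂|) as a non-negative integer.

12633

First date → JDN 2450098; second date → JDN 2462731.
The interval is |2450098 − 2462731| = 12633 days.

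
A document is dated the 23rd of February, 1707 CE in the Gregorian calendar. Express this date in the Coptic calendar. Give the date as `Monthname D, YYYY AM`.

Both dates share Julian Day Number 2344582; in the Coptic calendar that is 18 Meshir 1423 AM.

Meshir 18, 1423 AM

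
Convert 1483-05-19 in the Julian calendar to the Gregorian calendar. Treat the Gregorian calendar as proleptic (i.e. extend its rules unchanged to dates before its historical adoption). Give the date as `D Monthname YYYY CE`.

28 May 1483 CE

For dates in this range the Gregorian date is 9 days ahead of the Julian.
19 May 1483 Julian + 9 days → 28 May 1483 Gregorian.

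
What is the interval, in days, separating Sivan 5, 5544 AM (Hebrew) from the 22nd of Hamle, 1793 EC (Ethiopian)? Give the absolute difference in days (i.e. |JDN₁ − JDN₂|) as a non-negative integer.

6272

JDN of the first date = 2372798.
JDN of the second date = 2379070.
|2379070 − 2372798| = 6272.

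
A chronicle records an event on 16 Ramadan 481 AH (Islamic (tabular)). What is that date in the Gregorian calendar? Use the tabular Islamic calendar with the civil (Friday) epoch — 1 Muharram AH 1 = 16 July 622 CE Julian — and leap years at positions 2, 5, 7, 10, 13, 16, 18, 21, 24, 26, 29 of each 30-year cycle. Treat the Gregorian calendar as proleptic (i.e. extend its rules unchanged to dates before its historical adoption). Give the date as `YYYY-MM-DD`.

1088-12-09

Julian Day Number of the source date = 2118787.
Converting JDN 2118787 to the Gregorian calendar gives 9 December 1088 CE.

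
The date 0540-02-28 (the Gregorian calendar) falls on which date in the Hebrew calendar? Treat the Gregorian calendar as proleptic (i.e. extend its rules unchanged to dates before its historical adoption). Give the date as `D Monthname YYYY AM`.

Both dates share Julian Day Number 1918349; in the Hebrew calendar that is 3 Adar II 4300 AM.

3 Adar II 4300 AM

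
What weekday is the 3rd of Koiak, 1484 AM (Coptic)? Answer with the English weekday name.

Equivalently 11 December 1767 Gregorian, JDN 2366788.
JDN 2366788 mod 7 = 4, and JDN 0 was a Monday, so this is a Friday.

Friday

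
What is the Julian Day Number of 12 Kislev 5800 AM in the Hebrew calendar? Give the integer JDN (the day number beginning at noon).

Equivalently 29 November 2039 (Gregorian).
JDN 2451545 is 1 January 2000 CE (Gregorian); the target day is +14577 days from there, so JDN = 2466122.

2466122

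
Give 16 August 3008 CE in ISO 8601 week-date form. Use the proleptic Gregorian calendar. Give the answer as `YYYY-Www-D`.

The weekday is Tuesday (ISO weekday 2).
That Tuesday belongs to ISO week 33 of ISO year 3008.

3008-W33-2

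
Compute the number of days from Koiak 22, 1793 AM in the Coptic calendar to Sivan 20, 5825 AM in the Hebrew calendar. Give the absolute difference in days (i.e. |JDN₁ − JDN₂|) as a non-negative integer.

First date → JDN 2479669; second date → JDN 2475461.
The interval is |2479669 − 2475461| = 4208 days.

4208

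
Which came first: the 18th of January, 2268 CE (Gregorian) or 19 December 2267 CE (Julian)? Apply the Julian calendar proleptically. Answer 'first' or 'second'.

second

Converting both to JDN: 2549447 vs 2549432; the smaller is the second.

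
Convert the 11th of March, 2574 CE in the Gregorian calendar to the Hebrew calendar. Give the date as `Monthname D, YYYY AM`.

Adar 17, 6334 AM

Julian Day Number of the source date = 2661264.
Converting JDN 2661264 to the Hebrew calendar gives 17 Adar 6334 AM.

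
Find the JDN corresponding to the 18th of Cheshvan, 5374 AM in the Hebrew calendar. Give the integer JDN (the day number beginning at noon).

2310502

Equivalently 2 November 1613 (Gregorian).
JDN 2400001 is 17 November 1858 CE (Gregorian), MJD 0; the target day is −89499 days from there, so JDN = 2310502.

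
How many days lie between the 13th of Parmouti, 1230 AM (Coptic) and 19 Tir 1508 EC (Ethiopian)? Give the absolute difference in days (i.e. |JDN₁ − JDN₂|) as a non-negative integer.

First date → JDN 2274144; second date → JDN 2274791.
The interval is |2274144 − 2274791| = 647 days.

647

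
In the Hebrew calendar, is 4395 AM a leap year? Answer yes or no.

Hebrew year 4395 is year 6 of its 19-year Metonic cycle; leap years are at positions 3, 6, 8, 11, 14, 17, 19, so it is a leap year (13 months).

yes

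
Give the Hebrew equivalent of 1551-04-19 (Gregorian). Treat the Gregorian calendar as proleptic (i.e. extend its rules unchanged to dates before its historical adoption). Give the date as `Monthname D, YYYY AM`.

Both dates share Julian Day Number 2287659; in the Hebrew calendar that is 3 Iyar 5311 AM.

Iyar 3, 5311 AM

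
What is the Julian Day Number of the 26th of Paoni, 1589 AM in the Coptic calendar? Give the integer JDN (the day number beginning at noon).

2405342

Equivalently 2 July 1873 (Gregorian).
JDN 2400001 is 17 November 1858 CE (Gregorian), MJD 0; the target day is +5341 days from there, so JDN = 2405342.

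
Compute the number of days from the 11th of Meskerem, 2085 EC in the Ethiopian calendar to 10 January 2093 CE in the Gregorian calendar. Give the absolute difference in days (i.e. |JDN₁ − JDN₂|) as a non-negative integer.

JDN of the first date = 2485412.
JDN of the second date = 2485523.
|2485523 − 2485412| = 111.

111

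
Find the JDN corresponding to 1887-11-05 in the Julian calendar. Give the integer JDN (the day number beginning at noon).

2410593

Equivalently 17 November 1887 (Gregorian).
JDN 2400001 is 17 November 1858 CE (Gregorian), MJD 0; the target day is +10592 days from there, so JDN = 2410593.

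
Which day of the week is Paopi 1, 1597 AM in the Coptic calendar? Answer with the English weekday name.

Sunday

Equivalently 10 October 1880 Gregorian, JDN 2407999.
2407999 ≡ 6 (mod 7); counting from Monday = 0 gives Sunday.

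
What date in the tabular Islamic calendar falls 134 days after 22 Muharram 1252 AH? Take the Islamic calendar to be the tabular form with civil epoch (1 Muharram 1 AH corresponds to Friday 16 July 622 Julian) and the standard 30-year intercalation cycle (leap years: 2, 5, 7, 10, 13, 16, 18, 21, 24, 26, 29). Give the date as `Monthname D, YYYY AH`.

The starting date is JDN 2391774; 2391774 + 134 = 2391908.
JDN 2391908 corresponds to Jumada al-Thani 8, 1252 AH.

Jumada al-Thani 8, 1252 AH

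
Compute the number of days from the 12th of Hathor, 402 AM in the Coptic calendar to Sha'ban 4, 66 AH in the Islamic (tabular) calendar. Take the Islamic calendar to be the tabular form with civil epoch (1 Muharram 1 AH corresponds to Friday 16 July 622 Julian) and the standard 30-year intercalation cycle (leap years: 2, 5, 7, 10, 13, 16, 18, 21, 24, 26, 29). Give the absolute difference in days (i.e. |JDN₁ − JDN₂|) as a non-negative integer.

First date → JDN 1971566; second date → JDN 1971684.
The interval is |1971566 − 1971684| = 118 days.

118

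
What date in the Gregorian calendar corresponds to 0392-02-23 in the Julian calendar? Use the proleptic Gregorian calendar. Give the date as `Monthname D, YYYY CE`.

February 24, 392 CE

The Julian–Gregorian offset here is 1 day (Julian trailing).
23 February 392 Julian + 1 day → 24 February 392 Gregorian.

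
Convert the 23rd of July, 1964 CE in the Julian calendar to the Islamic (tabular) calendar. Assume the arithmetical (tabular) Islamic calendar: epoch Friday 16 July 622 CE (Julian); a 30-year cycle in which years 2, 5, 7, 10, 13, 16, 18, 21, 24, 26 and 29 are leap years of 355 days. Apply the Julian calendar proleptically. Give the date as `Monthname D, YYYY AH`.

The source date corresponds to 5 August 1964 in the Gregorian calendar (JDN 2438613).
That day falls on 26 Rabi' al-Awwal 1384 AH in the tabular Islamic calendar.

Rabi' al-Awwal 26, 1384 AH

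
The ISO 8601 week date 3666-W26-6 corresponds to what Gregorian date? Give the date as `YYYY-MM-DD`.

3666-07-03

ISO week 1 of 3666 is the week containing the first Thursday of 3666.
Week 26, day 6 (Saturday) lands on 3666-07-03.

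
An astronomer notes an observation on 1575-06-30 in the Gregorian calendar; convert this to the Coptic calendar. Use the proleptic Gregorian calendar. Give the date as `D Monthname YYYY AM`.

26 Paoni 1291 AM

Julian Day Number of the source date = 2296497.
Converting JDN 2296497 to the Coptic calendar gives 26 Paoni 1291 AM.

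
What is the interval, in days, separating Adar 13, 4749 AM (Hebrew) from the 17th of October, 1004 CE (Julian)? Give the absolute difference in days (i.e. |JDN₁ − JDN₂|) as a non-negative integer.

JDN of the first date = 2082342.
JDN of the second date = 2088059.
|2088059 − 2082342| = 5717.

5717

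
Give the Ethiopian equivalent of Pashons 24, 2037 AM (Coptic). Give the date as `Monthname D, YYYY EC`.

Both dates share Julian Day Number 2568942; in the Ethiopian calendar that is 24 Ginbot 2313 EC.

Ginbot 24, 2313 EC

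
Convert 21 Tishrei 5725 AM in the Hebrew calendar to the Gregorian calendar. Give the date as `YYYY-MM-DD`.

1964-09-27

Julian Day Number of the source date = 2438666.
Converting JDN 2438666 to the Gregorian calendar gives 27 September 1964 CE.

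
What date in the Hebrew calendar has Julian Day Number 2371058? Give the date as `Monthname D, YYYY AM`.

Elul 8, 5539 AM

JDN 2371058 is 20 August 1779 in the Gregorian calendar.
In the Hebrew calendar that day is Elul 8, 5539 AM.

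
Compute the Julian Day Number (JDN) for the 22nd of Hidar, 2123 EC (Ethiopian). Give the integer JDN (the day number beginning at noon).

In the Gregorian calendar the same day is 2 December 2130.
JDN 2299161 is 15 October 1582 CE (Gregorian); the target day is +200201 days from there, so JDN = 2499362.

2499362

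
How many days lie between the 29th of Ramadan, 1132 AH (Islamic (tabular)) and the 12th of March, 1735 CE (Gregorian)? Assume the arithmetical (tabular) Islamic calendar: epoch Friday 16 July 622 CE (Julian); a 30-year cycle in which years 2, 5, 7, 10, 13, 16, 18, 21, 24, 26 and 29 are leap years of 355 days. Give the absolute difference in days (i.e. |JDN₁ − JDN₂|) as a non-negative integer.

JDN of the first date = 2349493.
JDN of the second date = 2354826.
|2354826 − 2349493| = 5333.

5333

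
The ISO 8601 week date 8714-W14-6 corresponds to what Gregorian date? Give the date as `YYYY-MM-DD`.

8714-04-04

ISO week 1 of 8714 is the week containing the first Thursday of 8714.
Week 14, day 6 (Saturday) lands on 8714-04-04.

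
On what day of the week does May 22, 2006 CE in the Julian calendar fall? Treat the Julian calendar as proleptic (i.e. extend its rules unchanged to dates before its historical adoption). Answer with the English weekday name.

This is JDN 2453891 (4 June 2006 Gregorian).
JDN 2453891 mod 7 = 6, and JDN 0 was a Monday, so this is a Sunday.

Sunday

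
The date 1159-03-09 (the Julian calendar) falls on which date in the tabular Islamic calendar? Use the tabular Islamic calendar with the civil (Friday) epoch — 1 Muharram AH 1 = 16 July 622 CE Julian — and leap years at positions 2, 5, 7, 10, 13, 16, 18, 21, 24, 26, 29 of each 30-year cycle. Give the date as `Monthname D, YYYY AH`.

Safar 16, 554 AH

Julian Day Number of the source date = 2144450.
Converting JDN 2144450 to the tabular Islamic calendar gives 16 Safar 554 AH.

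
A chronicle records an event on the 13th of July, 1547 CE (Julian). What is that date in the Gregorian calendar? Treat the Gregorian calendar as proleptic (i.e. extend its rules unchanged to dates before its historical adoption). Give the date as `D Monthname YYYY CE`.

For dates in this range the Gregorian date is 10 days ahead of the Julian.
13 July 1547 Julian + 10 days → 23 July 1547 Gregorian.

23 July 1547 CE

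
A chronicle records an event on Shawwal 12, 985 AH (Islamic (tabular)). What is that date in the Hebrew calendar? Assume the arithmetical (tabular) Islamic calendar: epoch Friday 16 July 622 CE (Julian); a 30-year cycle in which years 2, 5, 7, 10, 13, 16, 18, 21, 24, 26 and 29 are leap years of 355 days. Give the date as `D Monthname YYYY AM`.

13 Tevet 5338 AM

The source date corresponds to 2 January 1578 in the proleptic Gregorian calendar (JDN 2297414).
That day falls on 13 Tevet 5338 AM in the Hebrew calendar.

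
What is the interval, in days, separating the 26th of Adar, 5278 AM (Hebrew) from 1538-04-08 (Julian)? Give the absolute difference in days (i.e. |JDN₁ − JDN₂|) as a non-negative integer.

7335

JDN of the first date = 2275575.
JDN of the second date = 2282910.
|2282910 − 2275575| = 7335.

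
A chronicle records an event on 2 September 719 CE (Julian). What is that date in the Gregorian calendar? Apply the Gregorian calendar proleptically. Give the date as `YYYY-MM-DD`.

0719-09-06

At this point the Julian calendar is 4 days behind the Gregorian.
2 September 719 Julian + 4 days → 6 September 719 Gregorian.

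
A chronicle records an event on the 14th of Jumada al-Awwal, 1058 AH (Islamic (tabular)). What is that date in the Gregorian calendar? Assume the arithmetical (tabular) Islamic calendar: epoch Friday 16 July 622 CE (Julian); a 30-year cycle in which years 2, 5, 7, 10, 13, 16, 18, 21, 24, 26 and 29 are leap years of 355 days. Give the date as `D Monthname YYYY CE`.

Both dates share Julian Day Number 2323137; in the Gregorian calendar that is 6 June 1648 CE.

6 June 1648 CE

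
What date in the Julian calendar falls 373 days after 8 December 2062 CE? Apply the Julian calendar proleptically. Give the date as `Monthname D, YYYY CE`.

JDN of 8 December 2062 CE = 2474545.
2474545 + 373 = 2474918.
JDN 2474918 in the Julian calendar is December 16, 2063 CE.

December 16, 2063 CE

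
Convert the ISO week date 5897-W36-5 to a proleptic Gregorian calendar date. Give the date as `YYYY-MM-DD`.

5897-09-10

ISO week 1 of 5897 is the week containing the first Thursday of 5897.
Week 36, day 5 (Friday) lands on 5897-09-10.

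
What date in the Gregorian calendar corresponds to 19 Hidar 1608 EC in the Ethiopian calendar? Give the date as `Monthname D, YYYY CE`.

Both dates share Julian Day Number 2311256; in the Gregorian calendar that is 26 November 1615 CE.

November 26, 1615 CE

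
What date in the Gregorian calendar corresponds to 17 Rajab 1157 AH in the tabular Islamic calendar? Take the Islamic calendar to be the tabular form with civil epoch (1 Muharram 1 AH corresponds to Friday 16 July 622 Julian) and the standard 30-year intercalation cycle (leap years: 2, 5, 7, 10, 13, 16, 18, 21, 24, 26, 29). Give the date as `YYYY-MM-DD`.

Julian Day Number of the source date = 2358281.
Converting JDN 2358281 to the Gregorian calendar gives 26 August 1744 CE.

1744-08-26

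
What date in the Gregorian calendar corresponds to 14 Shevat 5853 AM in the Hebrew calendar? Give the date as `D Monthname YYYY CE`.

Both dates share Julian Day Number 2485554; in the Gregorian calendar that is 10 February 2093 CE.

10 February 2093 CE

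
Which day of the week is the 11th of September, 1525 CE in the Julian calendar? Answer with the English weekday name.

This is JDN 2278318 (21 September 1525 Gregorian).
2278318 ≡ 0 (mod 7); counting from Monday = 0 gives Monday.

Monday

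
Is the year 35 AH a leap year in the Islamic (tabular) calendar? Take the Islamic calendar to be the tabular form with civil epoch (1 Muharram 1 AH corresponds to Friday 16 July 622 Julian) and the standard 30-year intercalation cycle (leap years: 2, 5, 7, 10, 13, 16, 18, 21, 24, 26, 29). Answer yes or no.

yes

Year 35 AH is year 5 of its 30-year cycle; leap positions are 2, 5, 7, 10, 13, 16, 18, 21, 24, 26, 29, so it is a leap year (355 days).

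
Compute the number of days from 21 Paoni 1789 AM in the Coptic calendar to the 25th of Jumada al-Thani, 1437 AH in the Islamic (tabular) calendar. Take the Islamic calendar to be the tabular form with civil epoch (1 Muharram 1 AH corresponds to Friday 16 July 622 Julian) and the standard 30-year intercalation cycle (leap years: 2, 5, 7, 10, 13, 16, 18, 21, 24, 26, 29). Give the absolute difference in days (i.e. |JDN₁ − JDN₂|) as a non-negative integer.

First date → JDN 2478387; second date → JDN 2457483.
The interval is |2478387 − 2457483| = 20904 days.

20904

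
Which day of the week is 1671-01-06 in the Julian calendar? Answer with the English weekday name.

This is JDN 2331396 (16 January 1671 Gregorian).
Since JDN mod 7 = 4 (0 = Monday), the day is Friday.

Friday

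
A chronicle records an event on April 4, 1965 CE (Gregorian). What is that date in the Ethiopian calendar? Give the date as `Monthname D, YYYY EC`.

Both dates share Julian Day Number 2438855; in the Ethiopian calendar that is 26 Megabit 1957 EC.

Megabit 26, 1957 EC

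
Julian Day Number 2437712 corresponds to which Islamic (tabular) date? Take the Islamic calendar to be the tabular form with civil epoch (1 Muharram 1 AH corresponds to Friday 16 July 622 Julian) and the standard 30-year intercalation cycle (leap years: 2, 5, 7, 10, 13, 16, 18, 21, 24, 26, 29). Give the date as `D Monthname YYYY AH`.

11 Ramadan 1381 AH

JDN 2437712 is 16 February 1962 in the Gregorian calendar.
In the tabular Islamic calendar that day is 11 Ramadan 1381 AH.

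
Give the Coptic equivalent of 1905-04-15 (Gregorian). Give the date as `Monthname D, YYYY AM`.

Parmouti 7, 1621 AM

Both dates share Julian Day Number 2416951; in the Coptic calendar that is 7 Parmouti 1621 AM.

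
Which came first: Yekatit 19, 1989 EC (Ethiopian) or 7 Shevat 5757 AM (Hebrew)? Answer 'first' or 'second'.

second

Converting both to JDN: 2450506 vs 2450464; the smaller is the second.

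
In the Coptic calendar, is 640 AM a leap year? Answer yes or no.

no

640 mod 4 = 0; in the Coptic calendar a year is leap when year mod 4 = 3, so it is a common year.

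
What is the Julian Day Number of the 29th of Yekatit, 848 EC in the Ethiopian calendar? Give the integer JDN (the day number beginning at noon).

2033766

In the proleptic Gregorian calendar the same day is 28 February 856.
JDN 2400001 is 17 November 1858 CE (Gregorian), MJD 0; the target day is −366235 days from there, so JDN = 2033766.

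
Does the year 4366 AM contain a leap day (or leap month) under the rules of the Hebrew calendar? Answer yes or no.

Hebrew year 4366 is year 15 of its 19-year Metonic cycle; leap years are at positions 3, 6, 8, 11, 14, 17, 19, so it is a common year (12 months).

no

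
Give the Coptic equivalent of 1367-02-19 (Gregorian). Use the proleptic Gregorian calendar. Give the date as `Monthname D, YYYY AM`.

Both dates share Julian Day Number 2220396; in the Coptic calendar that is 17 Meshir 1083 AM.

Meshir 17, 1083 AM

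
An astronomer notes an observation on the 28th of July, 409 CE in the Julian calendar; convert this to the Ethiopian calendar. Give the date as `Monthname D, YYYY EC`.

Nehase 4, 401 EC

The source date corresponds to 29 July 409 in the proleptic Gregorian calendar (JDN 1870654).
That day falls on 4 Nehase 401 EC in the Ethiopian calendar.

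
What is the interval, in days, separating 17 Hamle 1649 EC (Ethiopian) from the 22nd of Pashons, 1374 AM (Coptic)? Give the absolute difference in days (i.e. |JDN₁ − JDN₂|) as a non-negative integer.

310

JDN of the first date = 2326469.
JDN of the second date = 2326779.
|2326779 − 2326469| = 310.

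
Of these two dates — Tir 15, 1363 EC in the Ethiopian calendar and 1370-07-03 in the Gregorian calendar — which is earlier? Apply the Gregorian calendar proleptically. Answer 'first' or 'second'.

The two dates have Julian Day Numbers 2221825 and 2221626 respectively.
Since 2221626 < 2221825, the second date comes first.

second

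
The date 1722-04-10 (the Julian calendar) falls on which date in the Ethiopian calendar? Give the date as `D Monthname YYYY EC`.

Julian Day Number of the source date = 2350118.
Converting JDN 2350118 to the Ethiopian calendar gives 15 Miyazya 1714 EC.

15 Miyazya 1714 EC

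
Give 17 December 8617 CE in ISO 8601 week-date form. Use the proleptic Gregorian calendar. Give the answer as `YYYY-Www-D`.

The weekday is Wednesday (ISO weekday 3).
That Wednesday belongs to ISO week 51 of ISO year 8617.

8617-W51-3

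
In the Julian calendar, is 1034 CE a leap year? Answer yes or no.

no

1034 mod 4 = 2, so it is a common year in the Julian calendar.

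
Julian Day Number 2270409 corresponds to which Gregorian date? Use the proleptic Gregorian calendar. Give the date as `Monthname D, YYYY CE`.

Counting from JDN 2299161 = 15 Oct 1582 gives an offset of -28752 days.

January 26, 1504 CE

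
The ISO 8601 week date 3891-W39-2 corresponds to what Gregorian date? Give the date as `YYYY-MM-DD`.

3891-09-22

ISO week 1 of 3891 is the week containing the first Thursday of 3891.
Week 39, day 2 (Tuesday) lands on 3891-09-22.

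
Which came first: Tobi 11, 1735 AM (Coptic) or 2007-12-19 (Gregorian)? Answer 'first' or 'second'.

second

The two dates have Julian Day Numbers 2458503 and 2454454 respectively.
Since 2454454 < 2458503, the second date comes first.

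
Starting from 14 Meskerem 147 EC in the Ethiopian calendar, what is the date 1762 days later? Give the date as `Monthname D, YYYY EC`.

JDN of 14 Meskerem 147 EC = 1777560.
1777560 + 1762 = 1779322.
JDN 1779322 in the Ethiopian calendar is Hamle 15, 151 EC.

Hamle 15, 151 EC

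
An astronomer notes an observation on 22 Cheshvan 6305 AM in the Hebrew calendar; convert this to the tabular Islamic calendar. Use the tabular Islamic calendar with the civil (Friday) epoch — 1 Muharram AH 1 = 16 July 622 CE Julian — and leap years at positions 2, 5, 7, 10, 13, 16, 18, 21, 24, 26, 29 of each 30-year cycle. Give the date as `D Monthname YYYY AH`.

Both dates share Julian Day Number 2650550; in the tabular Islamic calendar that is 22 Rabi' al-Thani 1982 AH.

22 Rabi' al-Thani 1982 AH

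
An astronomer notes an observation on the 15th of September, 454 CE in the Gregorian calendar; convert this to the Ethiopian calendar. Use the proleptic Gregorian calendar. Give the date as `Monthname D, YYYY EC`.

Julian Day Number of the source date = 1887138.
Converting JDN 1887138 to the Ethiopian calendar gives 17 Meskerem 447 EC.

Meskerem 17, 447 EC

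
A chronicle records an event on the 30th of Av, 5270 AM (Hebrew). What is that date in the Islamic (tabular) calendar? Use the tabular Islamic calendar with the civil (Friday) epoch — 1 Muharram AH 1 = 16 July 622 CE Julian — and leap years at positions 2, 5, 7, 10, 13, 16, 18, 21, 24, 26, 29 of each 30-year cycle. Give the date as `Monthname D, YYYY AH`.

Julian Day Number of the source date = 2272803.
Converting JDN 2272803 to the tabular Islamic calendar gives 1 Jumada al-Awwal 916 AH.

Jumada al-Awwal 1, 916 AH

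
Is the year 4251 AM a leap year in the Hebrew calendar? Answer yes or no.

yes

Hebrew year 4251 is year 14 of its 19-year Metonic cycle; leap years are at positions 3, 6, 8, 11, 14, 17, 19, so it is a leap year (13 months).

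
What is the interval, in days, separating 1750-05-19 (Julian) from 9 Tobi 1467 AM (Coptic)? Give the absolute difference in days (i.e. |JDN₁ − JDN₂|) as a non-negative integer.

First date → JDN 2360384; second date → JDN 2360614.
The interval is |2360384 − 2360614| = 230 days.

230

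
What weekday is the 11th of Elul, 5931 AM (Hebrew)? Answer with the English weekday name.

Wednesday

Equivalently 11 September 2171 Gregorian, JDN 2514255.
JDN 2514255 mod 7 = 2, and JDN 0 was a Monday, so this is a Wednesday.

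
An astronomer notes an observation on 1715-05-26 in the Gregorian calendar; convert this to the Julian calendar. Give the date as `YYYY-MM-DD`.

1715-05-15

For dates in this range the Gregorian date is 11 days ahead of the Julian.
26 May 1715 Gregorian − 11 days → 15 May 1715 Julian.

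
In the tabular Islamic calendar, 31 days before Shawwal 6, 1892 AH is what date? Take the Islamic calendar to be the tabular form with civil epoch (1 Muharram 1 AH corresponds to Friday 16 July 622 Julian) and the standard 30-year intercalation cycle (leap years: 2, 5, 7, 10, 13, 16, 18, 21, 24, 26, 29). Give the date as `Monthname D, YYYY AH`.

Ramadan 5, 1892 AH

JDN of Shawwal 6, 1892 AH = 2618818.
2618818 − 31 = 2618787.
JDN 2618787 in the tabular Islamic calendar is Ramadan 5, 1892 AH.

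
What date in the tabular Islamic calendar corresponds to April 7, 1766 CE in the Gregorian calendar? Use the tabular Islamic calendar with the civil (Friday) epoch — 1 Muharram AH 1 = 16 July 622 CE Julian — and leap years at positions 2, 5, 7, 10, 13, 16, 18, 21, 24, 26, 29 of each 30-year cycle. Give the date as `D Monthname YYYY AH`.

Both dates share Julian Day Number 2366175; in the tabular Islamic calendar that is 26 Shawwal 1179 AH.

26 Shawwal 1179 AH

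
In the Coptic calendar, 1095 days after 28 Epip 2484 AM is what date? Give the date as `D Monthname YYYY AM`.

The starting date is JDN 2732273; 2732273 + 1095 = 2733368.
JDN 2733368 corresponds to 28 Epip 2487 AM.

28 Epip 2487 AM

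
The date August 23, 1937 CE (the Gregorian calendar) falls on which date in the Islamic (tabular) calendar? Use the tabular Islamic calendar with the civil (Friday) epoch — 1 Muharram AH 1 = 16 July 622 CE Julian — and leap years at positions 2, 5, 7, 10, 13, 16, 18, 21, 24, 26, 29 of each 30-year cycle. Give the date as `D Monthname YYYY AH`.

15 Jumada al-Thani 1356 AH

Julian Day Number of the source date = 2428769.
Converting JDN 2428769 to the tabular Islamic calendar gives 15 Jumada al-Thani 1356 AH.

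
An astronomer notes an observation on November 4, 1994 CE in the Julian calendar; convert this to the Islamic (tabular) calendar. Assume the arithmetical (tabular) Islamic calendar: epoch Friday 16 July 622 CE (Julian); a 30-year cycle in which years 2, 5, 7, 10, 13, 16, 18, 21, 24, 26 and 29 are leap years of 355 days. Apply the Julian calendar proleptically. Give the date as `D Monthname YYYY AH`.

13 Jumada al-Thani 1415 AH

Julian Day Number of the source date = 2449674.
Converting JDN 2449674 to the tabular Islamic calendar gives 13 Jumada al-Thani 1415 AH.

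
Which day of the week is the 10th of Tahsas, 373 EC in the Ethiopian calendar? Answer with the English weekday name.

Equivalently 7 December 380 Gregorian, JDN 1860193.
Since JDN mod 7 = 6 (0 = Monday), the day is Sunday.

Sunday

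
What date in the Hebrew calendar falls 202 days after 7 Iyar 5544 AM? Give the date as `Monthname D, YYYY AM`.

Kislev 3, 5545 AM

JDN of 7 Iyar 5544 AM = 2372771.
2372771 + 202 = 2372973.
JDN 2372973 in the Hebrew calendar is Kislev 3, 5545 AM.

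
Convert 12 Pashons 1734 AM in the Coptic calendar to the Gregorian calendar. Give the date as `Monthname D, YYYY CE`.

May 20, 2018 CE

Julian Day Number of the source date = 2458259.
Converting JDN 2458259 to the Gregorian calendar gives 20 May 2018 CE.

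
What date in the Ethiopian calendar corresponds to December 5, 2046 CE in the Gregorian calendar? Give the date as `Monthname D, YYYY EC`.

Both dates share Julian Day Number 2468685; in the Ethiopian calendar that is 26 Hidar 2039 EC.

Hidar 26, 2039 EC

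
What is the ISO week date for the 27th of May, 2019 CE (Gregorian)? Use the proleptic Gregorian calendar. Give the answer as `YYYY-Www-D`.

2019-W22-1

The weekday is Monday (ISO weekday 1).
That Monday belongs to ISO week 22 of ISO year 2019.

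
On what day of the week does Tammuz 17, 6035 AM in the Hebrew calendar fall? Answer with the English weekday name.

Equivalently 11 July 2275 Gregorian, JDN 2552178.
2552178 ≡ 6 (mod 7); counting from Monday = 0 gives Sunday.

Sunday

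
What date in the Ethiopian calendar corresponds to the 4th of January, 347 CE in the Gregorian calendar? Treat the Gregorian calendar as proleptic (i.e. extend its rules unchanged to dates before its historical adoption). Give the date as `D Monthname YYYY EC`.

Both dates share Julian Day Number 1847802; in the Ethiopian calendar that is 8 Tir 339 EC.

8 Tir 339 EC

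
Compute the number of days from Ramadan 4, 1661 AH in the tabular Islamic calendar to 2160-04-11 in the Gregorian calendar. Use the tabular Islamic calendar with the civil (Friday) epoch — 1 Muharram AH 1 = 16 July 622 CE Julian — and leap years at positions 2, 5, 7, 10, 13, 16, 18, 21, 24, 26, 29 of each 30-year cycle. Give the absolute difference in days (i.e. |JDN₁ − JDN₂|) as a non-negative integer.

JDN of the first date = 2536928.
JDN of the second date = 2510085.
|2510085 − 2536928| = 26843.

26843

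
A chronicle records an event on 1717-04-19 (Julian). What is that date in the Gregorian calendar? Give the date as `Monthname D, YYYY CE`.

April 30, 1717 CE

At this point the Julian calendar is 11 days behind the Gregorian.
19 April 1717 Julian + 11 days → 30 April 1717 Gregorian.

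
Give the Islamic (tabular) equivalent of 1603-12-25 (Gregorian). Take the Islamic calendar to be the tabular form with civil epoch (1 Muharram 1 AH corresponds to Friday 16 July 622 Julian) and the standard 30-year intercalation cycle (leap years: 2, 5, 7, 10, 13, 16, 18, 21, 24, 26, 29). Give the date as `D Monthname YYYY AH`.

Julian Day Number of the source date = 2306902.
Converting JDN 2306902 to the tabular Islamic calendar gives 21 Rajab 1012 AH.

21 Rajab 1012 AH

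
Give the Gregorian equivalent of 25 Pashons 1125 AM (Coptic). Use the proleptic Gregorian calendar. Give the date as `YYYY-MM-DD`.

1409-05-29

Julian Day Number of the source date = 2235835.
Converting JDN 2235835 to the Gregorian calendar gives 29 May 1409 CE.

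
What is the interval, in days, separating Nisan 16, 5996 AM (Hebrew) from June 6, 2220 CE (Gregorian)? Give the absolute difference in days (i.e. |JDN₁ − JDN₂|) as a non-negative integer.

First date → JDN 2537854; second date → JDN 2532055.
The interval is |2537854 − 2532055| = 5799 days.

5799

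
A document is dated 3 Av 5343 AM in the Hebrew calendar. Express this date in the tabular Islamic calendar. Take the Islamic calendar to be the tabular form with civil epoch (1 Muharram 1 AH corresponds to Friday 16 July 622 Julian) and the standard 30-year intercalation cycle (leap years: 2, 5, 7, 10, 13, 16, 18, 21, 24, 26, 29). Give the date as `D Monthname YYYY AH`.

Both dates share Julian Day Number 2299441; in the tabular Islamic calendar that is 2 Rajab 991 AH.

2 Rajab 991 AH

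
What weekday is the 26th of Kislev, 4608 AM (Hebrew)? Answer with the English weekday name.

This is JDN 2030766 (12 December 847 Gregorian).
Since JDN mod 7 = 3 (0 = Monday), the day is Thursday.

Thursday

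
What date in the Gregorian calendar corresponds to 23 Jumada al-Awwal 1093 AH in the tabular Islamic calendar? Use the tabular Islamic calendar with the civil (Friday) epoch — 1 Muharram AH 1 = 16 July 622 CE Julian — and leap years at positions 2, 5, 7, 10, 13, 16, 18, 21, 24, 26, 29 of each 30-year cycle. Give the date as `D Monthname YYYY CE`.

30 May 1682 CE

Both dates share Julian Day Number 2335548; in the Gregorian calendar that is 30 May 1682 CE.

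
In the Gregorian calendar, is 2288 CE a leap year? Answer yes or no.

2288 is divisible by 4 and not by 100, so it is a leap year.

yes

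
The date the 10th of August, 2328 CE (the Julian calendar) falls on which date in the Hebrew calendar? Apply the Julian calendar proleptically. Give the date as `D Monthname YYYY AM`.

19 Av 6088 AM

Both dates share Julian Day Number 2571582; in the Hebrew calendar that is 19 Av 6088 AM.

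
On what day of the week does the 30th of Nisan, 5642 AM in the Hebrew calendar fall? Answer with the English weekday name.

In the Gregorian calendar this is 19 April 1882 (JDN 2408555).
2408555 ≡ 2 (mod 7); counting from Monday = 0 gives Wednesday.

Wednesday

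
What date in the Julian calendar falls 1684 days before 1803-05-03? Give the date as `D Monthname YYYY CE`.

The starting date is JDN 2379726; 2379726 − 1684 = 2378042.
JDN 2378042 corresponds to 22 September 1798 CE.

22 September 1798 CE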